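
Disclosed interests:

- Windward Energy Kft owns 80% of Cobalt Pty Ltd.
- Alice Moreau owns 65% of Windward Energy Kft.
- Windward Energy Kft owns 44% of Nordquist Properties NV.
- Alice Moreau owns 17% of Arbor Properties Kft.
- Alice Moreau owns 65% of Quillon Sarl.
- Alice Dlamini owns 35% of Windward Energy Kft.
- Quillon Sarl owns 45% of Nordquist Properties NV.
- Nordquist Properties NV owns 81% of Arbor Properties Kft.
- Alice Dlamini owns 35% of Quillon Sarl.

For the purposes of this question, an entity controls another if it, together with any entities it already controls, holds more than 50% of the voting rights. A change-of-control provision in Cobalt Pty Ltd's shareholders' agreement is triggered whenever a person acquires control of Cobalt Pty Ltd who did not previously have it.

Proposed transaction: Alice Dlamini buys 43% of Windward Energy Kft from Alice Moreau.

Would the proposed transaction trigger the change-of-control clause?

The purchase adds only to Alice Dlamini's holdings (Alice Moreau's stake shrinks), so Alice Dlamini is the only person who could newly come to control Cobalt.
Alice Dlamini's largest direct stake is 35% in Quillon, which does not meet the threshold, so Alice Dlamini controls no company.
Neither Alice Dlamini nor any entity Alice Dlamini controls holds any voting interest in Cobalt.
So before the transaction, Alice Dlamini does not control Cobalt.
After the purchase, Alice Dlamini's direct stake in Windward rises to 35% + 43% = 78%, and Alice Moreau's stake falls to 22%.
Alice Dlamini holds 78% of Windward, so Alice Dlamini controls Windward.
Windward holds 80% of Cobalt, so Alice Dlamini controls Cobalt.
Alice Dlamini did not control Cobalt before and does after, so the clause is triggered.

Yes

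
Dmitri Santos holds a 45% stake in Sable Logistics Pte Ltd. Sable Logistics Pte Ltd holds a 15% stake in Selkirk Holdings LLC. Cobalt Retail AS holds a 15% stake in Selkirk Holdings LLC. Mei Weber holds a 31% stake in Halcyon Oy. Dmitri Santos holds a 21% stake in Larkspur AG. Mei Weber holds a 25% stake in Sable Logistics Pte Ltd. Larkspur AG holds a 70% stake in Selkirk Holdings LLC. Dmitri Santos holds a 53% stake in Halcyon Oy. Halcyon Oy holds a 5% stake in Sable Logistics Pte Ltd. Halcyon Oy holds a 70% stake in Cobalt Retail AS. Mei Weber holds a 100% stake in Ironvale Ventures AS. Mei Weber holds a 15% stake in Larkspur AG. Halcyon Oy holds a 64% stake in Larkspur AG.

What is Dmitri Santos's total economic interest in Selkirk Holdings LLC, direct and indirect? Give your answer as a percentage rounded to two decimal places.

Dmitri reaches Selkirk along 5 paths.
Via Sable: 45% × 15% = 6.75%.
Via Halcyon → Sable: 53% × 5% × 15% = 0.3975%.
Via Halcyon → Larkspur: 53% × 64% × 70% = 23.744%.
Via Larkspur: 21% × 70% = 14.7%.
Via Halcyon → Cobalt: 53% × 70% × 15% = 5.565%.
Total: 6.75% + 0.3975% + 23.744% + 14.7% + 5.565% = 51.1565%.
Rounded: 51.16%.

51.16%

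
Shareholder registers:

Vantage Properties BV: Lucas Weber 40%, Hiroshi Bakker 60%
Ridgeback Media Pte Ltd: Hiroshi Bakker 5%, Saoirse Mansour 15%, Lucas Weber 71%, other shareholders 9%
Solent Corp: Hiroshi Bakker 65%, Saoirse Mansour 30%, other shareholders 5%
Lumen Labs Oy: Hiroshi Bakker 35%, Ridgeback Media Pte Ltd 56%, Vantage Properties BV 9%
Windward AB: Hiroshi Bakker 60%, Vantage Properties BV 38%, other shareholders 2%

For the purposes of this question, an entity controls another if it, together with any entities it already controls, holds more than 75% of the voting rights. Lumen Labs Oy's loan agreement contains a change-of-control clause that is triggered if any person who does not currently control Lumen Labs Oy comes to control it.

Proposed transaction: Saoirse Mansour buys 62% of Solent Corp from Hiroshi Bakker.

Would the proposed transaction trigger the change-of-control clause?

No

The purchase adds only to Saoirse's holdings (Hiroshi's stake shrinks), so Saoirse is the only person who could newly come to control Lumen.
Saoirse's largest direct stake is 30% in Solent, which does not meet the threshold, so Saoirse controls no company.
Neither Saoirse nor any entity Saoirse controls holds any voting interest in Lumen.
So before the transaction, Saoirse does not control Lumen.
After the purchase, Saoirse's direct stake in Solent rises to 30% + 62% = 92%, and Hiroshi's stake falls to 3%.
Saoirse holds 92% of Solent, so Saoirse controls Solent.
After the transaction, neither Saoirse nor any entity Saoirse controls holds a voting interest in Lumen, so Saoirse still does not control it.
No new person acquires control, so the clause is not triggered.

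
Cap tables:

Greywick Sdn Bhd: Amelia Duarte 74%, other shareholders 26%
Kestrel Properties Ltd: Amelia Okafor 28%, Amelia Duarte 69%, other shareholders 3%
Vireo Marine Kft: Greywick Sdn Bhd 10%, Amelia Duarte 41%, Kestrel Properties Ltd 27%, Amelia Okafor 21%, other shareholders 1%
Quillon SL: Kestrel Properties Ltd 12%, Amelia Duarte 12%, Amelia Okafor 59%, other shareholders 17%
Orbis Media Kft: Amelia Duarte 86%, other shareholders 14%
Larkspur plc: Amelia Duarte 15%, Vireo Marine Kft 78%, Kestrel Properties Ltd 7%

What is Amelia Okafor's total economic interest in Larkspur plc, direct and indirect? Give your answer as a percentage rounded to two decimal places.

Amelia Okafor reaches Larkspur along 3 paths.
Via Kestrel → Vireo: 28% × 27% × 78% = 5.8968%.
Via Vireo: 21% × 78% = 16.38%.
Via Kestrel: 28% × 7% = 1.96%.
Total: 5.8968% + 16.38% + 1.96% = 24.2368%.
Rounded: 24.24%.

24.24%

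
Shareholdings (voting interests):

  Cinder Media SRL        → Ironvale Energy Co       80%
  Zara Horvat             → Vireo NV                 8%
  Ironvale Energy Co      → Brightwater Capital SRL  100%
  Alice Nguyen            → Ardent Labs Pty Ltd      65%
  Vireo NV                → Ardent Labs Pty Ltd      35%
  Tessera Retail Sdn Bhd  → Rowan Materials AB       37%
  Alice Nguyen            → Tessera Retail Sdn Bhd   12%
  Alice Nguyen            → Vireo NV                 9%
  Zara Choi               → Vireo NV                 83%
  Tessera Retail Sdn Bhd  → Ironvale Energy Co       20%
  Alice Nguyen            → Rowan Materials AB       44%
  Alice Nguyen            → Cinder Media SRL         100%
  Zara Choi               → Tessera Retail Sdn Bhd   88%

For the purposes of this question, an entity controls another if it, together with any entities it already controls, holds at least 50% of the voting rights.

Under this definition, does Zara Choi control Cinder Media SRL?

No

Zara Choi holds 88% of Tessera, so Zara Choi controls Tessera.
Zara Choi holds 83% of Vireo, so Zara Choi controls Vireo.
Neither Zara Choi nor any entity Zara Choi controls holds any voting interest in Cinder.
So Zara Choi does not control Cinder.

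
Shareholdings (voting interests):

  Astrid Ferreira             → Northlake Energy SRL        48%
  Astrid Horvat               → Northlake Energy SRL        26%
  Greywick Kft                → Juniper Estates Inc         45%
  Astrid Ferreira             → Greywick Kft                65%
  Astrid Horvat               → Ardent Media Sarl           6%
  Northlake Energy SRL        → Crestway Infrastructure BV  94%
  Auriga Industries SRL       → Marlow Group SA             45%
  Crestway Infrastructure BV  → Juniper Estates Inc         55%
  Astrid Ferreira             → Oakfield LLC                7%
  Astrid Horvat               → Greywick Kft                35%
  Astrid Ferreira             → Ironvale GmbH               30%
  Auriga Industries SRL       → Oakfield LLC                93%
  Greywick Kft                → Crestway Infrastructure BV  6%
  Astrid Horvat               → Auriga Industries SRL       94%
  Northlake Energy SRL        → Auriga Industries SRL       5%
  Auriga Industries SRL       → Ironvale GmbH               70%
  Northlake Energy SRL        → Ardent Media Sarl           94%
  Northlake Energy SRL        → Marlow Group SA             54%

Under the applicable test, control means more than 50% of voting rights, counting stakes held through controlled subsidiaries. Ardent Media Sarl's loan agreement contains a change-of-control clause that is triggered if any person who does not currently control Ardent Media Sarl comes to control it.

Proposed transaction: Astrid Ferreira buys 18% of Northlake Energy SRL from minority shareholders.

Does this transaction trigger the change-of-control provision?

The purchase changes only Astrid Ferreira's holdings, so Astrid Ferreira is the only person who could newly come to control Ardent.
Astrid Ferreira holds 65% of Greywick, so Astrid Ferreira controls Greywick.
Neither Astrid Ferreira nor any entity Astrid Ferreira controls holds any voting interest in Ardent.
So before the transaction, Astrid Ferreira does not control Ardent.
After the purchase, Astrid Ferreira's direct stake in Northlake rises to 48% + 18% = 66%.
Astrid Ferreira holds 66% of Northlake, so Astrid Ferreira controls Northlake.
Northlake holds 94% of Ardent, so Astrid Ferreira controls Ardent.
Astrid Ferreira did not control Ardent before and does after, so the clause is triggered.

Yes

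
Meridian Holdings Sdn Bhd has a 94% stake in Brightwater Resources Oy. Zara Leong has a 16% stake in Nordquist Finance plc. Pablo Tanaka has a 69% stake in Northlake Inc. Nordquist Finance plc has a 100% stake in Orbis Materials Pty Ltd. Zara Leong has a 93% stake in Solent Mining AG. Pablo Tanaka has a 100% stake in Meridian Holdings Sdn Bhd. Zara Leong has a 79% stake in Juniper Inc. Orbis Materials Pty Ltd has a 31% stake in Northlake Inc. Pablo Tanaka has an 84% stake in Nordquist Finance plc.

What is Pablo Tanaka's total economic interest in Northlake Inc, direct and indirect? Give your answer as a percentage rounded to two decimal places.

95.04%

Pablo reaches Northlake along 2 paths.
Via Nordquist → Orbis: 84% × 100% × 31% = 26.04%.
Direct stake: 69% = 69%.
Total: 26.04% + 69% = 95.04%.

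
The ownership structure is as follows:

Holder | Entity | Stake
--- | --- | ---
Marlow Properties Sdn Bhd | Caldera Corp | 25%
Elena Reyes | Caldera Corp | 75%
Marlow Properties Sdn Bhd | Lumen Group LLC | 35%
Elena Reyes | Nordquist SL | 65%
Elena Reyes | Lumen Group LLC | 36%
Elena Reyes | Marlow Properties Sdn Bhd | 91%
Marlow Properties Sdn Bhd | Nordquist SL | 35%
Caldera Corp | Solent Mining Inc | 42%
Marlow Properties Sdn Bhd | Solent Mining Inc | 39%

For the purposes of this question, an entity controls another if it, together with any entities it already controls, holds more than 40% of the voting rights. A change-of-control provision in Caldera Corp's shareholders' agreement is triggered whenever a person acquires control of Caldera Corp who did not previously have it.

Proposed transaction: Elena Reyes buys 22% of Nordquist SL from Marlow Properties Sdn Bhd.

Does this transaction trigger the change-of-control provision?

The purchase adds only to Elena's holdings (Marlow's stake shrinks), so Elena is the only person who could newly come to control Caldera.
Elena holds 91% of Marlow, so Elena controls Marlow.
Elena and Marlow together hold 75% + 25% = 100% of Caldera, so Elena controls Caldera.
So Elena already controls Caldera before the transaction.
After the purchase, Elena's direct stake in Nordquist rises to 65% + 22% = 87%, and Marlow's stake falls to 13%.
Elena controlled Caldera already, so this is not a new person acquiring control; every other person's position is unchanged or reduced.
No new person acquires control, so the clause is not triggered.

No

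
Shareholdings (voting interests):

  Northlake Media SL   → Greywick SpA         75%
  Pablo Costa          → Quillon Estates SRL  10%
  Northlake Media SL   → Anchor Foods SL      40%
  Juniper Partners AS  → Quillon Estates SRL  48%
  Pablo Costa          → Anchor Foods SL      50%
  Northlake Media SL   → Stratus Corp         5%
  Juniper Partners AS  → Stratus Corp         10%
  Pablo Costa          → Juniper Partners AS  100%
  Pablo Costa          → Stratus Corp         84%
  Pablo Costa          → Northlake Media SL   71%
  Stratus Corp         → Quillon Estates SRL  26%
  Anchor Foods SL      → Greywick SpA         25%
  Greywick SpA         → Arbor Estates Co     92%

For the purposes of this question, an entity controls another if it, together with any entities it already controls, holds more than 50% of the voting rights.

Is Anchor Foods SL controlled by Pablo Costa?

Pablo holds 71% of Northlake, so Pablo controls Northlake.
Pablo and Northlake together hold 50% + 40% = 90% of Anchor, so Pablo controls Anchor.

Yes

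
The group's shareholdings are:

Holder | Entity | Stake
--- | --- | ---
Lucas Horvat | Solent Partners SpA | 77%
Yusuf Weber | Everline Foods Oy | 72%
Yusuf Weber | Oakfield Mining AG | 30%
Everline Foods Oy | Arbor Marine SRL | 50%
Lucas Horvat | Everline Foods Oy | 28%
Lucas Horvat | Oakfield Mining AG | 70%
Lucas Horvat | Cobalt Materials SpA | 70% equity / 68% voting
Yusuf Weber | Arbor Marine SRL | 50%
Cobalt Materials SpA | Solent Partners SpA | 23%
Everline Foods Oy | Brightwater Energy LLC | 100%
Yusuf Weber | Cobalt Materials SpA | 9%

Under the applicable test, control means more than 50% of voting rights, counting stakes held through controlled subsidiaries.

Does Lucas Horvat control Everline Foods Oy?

Lucas holds 68% of Cobalt, so Lucas controls Cobalt.
Lucas holds 70% of Oakfield, so Lucas controls Oakfield.
Lucas and Cobalt together hold 77% + 23% = 100% of Solent, so Lucas controls Solent.
In Everline, Lucas's side holds only 28%, not > 50%.
So Lucas does not control Everline.

No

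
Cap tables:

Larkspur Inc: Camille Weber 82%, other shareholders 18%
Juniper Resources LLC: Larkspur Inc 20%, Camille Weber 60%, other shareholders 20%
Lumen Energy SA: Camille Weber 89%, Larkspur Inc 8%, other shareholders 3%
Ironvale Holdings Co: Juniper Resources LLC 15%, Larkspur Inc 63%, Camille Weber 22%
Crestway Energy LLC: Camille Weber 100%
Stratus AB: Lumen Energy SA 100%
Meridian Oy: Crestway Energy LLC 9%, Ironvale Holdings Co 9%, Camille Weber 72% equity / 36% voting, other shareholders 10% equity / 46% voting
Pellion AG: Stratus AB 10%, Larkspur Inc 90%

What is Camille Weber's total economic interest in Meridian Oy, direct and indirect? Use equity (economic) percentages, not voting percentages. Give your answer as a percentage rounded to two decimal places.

Camille reaches Meridian along 6 paths.
Via Crestway: 100% × 9% = 9%.
Via Larkspur → Juniper → Ironvale: 82% × 20% × 15% × 9% = 0.2214%.
Via Juniper → Ironvale: 60% × 15% × 9% = 0.81%.
Via Larkspur → Ironvale: 82% × 63% × 9% = 4.6494%.
Via Ironvale: 22% × 9% = 1.98%.
Direct stake: 72% = 72%.
Total: 9% + 0.2214% + 0.81% + 4.6494% + 1.98% + 72% = 88.6608%.
Rounded: 88.66%.

88.66%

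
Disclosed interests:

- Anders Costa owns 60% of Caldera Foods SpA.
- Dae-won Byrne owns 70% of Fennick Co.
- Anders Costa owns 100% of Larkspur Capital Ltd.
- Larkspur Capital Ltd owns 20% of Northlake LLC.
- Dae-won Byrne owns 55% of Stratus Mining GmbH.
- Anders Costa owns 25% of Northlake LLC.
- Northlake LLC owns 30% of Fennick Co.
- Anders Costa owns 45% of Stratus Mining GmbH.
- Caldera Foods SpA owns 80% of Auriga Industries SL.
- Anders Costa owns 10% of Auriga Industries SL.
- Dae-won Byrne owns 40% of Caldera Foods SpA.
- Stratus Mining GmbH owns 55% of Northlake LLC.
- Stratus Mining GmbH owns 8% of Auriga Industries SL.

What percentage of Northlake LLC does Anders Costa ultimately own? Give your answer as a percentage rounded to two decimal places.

Anders reaches Northlake along 3 paths.
Via Larkspur: 100% × 20% = 20%.
Direct stake: 25% = 25%.
Via Stratus: 45% × 55% = 24.75%.
Total: 20% + 25% + 24.75% = 69.75%.

69.75%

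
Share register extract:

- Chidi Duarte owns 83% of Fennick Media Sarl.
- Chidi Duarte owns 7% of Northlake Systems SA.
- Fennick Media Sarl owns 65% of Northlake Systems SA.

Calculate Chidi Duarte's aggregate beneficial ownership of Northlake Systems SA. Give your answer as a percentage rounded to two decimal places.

Chidi reaches Northlake along 2 paths.
Via Fennick: 83% × 65% = 53.95%.
Direct stake: 7% = 7%.
Total: 53.95% + 7% = 60.95%.

60.95%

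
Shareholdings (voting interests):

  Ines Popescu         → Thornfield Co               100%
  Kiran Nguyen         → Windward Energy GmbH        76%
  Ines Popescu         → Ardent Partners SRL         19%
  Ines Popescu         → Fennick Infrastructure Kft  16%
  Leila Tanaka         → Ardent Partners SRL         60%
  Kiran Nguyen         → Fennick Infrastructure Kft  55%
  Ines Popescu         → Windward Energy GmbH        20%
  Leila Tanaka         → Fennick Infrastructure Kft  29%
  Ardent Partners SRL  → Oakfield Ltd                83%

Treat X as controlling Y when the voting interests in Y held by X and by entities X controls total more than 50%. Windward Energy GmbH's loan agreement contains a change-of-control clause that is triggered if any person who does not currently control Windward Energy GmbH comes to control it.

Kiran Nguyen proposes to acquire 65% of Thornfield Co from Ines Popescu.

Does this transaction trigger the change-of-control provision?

The purchase adds only to Kiran's holdings (Ines's stake shrinks), so Kiran is the only person who could newly come to control Windward.
Kiran holds 76% of Windward, so Kiran controls Windward.
So Kiran already controls Windward before the transaction.
After the purchase, Kiran holds 65% of Thornfield directly, and Ines's stake falls to 35%.
Kiran controlled Windward already, so this is not a new person acquiring control; every other person's position is unchanged or reduced.
No new person acquires control, so the clause is not triggered.

No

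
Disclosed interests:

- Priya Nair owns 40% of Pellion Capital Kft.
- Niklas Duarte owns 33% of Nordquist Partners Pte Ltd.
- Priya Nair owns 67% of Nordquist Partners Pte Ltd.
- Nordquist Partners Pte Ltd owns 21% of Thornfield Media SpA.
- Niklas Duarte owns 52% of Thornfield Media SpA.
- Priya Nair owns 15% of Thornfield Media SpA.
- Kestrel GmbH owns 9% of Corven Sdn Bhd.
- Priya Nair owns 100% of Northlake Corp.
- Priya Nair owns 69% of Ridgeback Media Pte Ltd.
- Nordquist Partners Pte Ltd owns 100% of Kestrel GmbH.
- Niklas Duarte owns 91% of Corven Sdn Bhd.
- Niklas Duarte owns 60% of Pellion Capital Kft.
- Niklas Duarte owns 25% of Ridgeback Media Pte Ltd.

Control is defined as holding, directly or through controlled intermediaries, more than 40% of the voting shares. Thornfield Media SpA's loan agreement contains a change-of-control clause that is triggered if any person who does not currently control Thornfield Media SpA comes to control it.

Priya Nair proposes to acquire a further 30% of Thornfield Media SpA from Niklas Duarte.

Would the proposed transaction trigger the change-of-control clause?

The purchase adds only to Priya's holdings (Niklas's stake shrinks), so Priya is the only person who could newly come to control Thornfield.
Priya holds 67% of Nordquist, so Priya controls Nordquist.
Priya holds 69% of Ridgeback, so Priya controls Ridgeback.
Nordquist holds 100% of Kestrel, so Priya controls Kestrel.
Priya holds 100% of Northlake, so Priya controls Northlake.
In Thornfield, Priya's side holds only 21% + 15% = 36%, not > 40%.
So before the transaction, Priya does not control Thornfield.
After the purchase, Priya's direct stake in Thornfield rises to 15% + 30% = 45%, and Niklas's stake falls to 22%.
Nordquist and Priya together hold 21% + 45% = 66% of Thornfield, so Priya controls Thornfield.
Priya did not control Thornfield before and does after, so the clause is triggered.

Yes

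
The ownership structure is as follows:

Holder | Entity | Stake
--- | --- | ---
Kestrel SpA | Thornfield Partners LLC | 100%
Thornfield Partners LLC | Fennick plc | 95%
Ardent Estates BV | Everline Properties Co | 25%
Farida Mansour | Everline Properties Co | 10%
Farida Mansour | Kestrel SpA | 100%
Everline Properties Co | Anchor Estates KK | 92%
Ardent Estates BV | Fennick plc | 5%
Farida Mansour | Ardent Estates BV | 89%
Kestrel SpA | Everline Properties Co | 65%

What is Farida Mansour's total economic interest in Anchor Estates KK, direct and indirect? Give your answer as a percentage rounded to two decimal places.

Farida reaches Anchor along 3 paths.
Via Kestrel → Everline: 100% × 65% × 92% = 59.8%.
Via Ardent → Everline: 89% × 25% × 92% = 20.47%.
Via Everline: 10% × 92% = 9.2%.
Total: 59.8% + 20.47% + 9.2% = 89.47%.

89.47%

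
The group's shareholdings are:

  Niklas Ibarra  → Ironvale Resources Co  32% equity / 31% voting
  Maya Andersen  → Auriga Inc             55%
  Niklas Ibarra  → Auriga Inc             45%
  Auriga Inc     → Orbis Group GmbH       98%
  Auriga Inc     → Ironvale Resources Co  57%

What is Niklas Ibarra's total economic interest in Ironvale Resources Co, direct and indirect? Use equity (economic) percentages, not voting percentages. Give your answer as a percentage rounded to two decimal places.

57.65%

Niklas reaches Ironvale along 2 paths.
Via Auriga: 45% × 57% = 25.65%.
Direct stake: 32% = 32%.
Total: 25.65% + 32% = 57.65%.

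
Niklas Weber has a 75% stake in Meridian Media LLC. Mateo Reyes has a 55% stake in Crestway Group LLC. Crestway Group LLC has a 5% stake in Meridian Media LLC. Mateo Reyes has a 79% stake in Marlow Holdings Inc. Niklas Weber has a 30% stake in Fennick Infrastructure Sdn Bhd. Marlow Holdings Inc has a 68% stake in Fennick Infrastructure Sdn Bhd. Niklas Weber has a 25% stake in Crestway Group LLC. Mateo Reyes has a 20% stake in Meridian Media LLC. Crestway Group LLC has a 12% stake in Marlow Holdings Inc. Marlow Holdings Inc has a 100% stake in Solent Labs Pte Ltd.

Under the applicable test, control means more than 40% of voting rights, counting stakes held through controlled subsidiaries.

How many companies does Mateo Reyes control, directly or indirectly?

4

Mateo holds 55% of Crestway, so Mateo controls Crestway.
Mateo and Crestway together hold 79% + 12% = 91% of Marlow, so Mateo controls Marlow.
Marlow holds 68% of Fennick, so Mateo controls Fennick.
Marlow holds 100% of Solent, so Mateo controls Solent.
No other company's threshold is met.
Mateo controls 4 companies.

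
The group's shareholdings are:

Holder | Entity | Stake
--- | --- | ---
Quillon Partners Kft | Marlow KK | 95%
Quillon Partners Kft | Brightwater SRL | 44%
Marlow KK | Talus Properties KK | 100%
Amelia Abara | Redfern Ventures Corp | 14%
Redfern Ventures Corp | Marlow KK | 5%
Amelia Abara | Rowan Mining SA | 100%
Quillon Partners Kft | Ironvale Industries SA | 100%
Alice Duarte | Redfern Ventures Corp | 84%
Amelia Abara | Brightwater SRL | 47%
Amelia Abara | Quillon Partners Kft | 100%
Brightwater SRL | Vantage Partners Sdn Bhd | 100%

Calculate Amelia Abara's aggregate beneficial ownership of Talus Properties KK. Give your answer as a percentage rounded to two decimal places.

Amelia reaches Talus along 2 paths.
Via Quillon → Marlow: 100% × 95% × 100% = 95%.
Via Redfern → Marlow: 14% × 5% × 100% = 0.7%.
Total: 95% + 0.7% = 95.7%.
Rounded: 95.70%.

95.70%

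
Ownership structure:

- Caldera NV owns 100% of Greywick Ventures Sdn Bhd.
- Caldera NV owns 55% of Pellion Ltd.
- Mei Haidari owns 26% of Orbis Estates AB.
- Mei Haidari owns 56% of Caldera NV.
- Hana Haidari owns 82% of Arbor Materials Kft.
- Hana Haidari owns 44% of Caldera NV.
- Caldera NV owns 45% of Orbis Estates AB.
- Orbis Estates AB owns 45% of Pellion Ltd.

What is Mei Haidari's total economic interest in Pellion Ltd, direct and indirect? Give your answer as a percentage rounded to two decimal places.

Mei reaches Pellion along 3 paths.
Via Caldera: 56% × 55% = 30.8%.
Via Orbis: 26% × 45% = 11.7%.
Via Caldera → Orbis: 56% × 45% × 45% = 11.34%.
Total: 30.8% + 11.7% + 11.34% = 53.84%.

53.84%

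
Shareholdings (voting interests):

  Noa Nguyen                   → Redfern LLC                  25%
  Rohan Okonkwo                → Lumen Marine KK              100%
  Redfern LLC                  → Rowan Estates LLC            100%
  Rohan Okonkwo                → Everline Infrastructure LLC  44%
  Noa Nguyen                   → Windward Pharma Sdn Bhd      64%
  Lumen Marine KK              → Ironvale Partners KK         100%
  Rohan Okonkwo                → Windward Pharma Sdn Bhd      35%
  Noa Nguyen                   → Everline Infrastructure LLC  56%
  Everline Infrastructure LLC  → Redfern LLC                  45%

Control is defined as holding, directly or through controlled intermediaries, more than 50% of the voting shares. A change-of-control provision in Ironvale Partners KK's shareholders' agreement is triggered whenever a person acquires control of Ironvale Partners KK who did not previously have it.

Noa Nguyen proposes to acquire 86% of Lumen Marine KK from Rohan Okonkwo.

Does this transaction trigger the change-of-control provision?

The purchase adds only to Noa's holdings (Rohan's stake shrinks), so Noa is the only person who could newly come to control Ironvale.
Noa holds 56% of Everline, so Noa controls Everline.
Noa and Everline together hold 25% + 45% = 70% of Redfern, so Noa controls Redfern.
Noa holds 64% of Windward, so Noa controls Windward.
Redfern holds 100% of Rowan, so Noa controls Rowan.
Neither Noa nor any entity Noa controls holds any voting interest in Ironvale.
So before the transaction, Noa does not control Ironvale.
After the purchase, Noa holds 86% of Lumen directly, and Rohan's stake falls to 14%.
Noa holds 86% of Lumen, so Noa controls Lumen.
Lumen holds 100% of Ironvale, so Noa controls Ironvale.
Noa did not control Ironvale before and does after, so the clause is triggered.

Yes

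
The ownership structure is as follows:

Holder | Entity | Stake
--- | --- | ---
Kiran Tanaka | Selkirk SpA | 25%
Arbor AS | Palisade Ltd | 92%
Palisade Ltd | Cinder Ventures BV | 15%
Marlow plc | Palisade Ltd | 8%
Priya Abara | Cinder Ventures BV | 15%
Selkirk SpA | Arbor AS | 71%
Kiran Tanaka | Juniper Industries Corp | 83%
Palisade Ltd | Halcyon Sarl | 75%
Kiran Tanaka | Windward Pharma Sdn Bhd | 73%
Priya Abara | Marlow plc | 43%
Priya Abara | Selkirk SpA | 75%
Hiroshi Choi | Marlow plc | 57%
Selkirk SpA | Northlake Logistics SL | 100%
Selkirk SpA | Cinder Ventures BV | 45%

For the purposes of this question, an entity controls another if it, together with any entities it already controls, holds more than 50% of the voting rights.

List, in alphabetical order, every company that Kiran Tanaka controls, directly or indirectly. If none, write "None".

Kiran holds 73% of Windward, so Kiran controls Windward.
Kiran holds 83% of Juniper, so Kiran controls Juniper.
No other company's threshold is met.

Juniper Industries Corp, Windward Pharma Sdn Bhd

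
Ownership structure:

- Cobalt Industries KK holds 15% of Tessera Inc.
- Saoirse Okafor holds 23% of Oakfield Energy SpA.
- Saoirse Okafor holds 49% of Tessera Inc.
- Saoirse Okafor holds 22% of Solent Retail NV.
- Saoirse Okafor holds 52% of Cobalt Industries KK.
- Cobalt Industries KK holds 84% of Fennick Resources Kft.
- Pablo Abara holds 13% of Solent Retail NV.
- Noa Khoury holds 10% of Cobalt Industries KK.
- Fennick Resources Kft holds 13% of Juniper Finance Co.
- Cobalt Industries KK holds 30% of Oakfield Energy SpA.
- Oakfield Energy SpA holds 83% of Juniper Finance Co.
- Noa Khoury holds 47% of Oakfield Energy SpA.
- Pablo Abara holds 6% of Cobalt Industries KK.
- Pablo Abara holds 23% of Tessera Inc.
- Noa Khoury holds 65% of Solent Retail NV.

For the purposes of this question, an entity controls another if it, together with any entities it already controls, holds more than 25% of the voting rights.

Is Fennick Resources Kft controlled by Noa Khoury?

No

Noa holds 47% of Oakfield, so Noa controls Oakfield.
Noa holds 65% of Solent, so Noa controls Solent.
Oakfield holds 83% of Juniper, so Noa controls Juniper.
Neither Noa nor any entity Noa controls holds any voting interest in Fennick.
So Noa does not control Fennick.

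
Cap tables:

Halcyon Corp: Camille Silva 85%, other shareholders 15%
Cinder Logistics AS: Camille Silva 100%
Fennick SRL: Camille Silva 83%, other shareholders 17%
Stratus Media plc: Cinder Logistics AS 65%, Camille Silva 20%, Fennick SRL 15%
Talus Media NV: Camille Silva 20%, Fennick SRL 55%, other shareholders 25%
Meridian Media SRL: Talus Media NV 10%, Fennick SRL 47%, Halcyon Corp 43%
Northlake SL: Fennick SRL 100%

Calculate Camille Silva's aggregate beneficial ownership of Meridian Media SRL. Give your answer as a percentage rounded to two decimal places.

Camille reaches Meridian along 4 paths.
Via Talus: 20% × 10% = 2%.
Via Fennick → Talus: 83% × 55% × 10% = 4.565%.
Via Fennick: 83% × 47% = 39.01%.
Via Halcyon: 85% × 43% = 36.55%.
Total: 2% + 4.565% + 39.01% + 36.55% = 82.125%.
Rounded: 82.13%.

82.13%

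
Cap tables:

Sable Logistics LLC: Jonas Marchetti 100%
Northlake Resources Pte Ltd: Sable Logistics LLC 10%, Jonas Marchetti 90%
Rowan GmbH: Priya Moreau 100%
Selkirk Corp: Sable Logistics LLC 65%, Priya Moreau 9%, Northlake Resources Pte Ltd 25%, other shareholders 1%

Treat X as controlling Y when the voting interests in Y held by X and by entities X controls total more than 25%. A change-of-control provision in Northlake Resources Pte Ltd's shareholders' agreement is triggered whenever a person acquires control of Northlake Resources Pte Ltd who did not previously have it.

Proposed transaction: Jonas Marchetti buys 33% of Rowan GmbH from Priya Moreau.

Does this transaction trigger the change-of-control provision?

The purchase adds only to Jonas's holdings (Priya's stake shrinks), so Jonas is the only person who could newly come to control Northlake.
Jonas holds 100% of Sable, so Jonas controls Sable.
Sable and Jonas together hold 10% + 90% = 100% of Northlake, so Jonas controls Northlake.
So Jonas already controls Northlake before the transaction.
After the purchase, Jonas holds 33% of Rowan directly, and Priya's stake falls to 67%.
Jonas controlled Northlake already, so this is not a new person acquiring control; every other person's position is unchanged or reduced.
No new person acquires control, so the clause is not triggered.

No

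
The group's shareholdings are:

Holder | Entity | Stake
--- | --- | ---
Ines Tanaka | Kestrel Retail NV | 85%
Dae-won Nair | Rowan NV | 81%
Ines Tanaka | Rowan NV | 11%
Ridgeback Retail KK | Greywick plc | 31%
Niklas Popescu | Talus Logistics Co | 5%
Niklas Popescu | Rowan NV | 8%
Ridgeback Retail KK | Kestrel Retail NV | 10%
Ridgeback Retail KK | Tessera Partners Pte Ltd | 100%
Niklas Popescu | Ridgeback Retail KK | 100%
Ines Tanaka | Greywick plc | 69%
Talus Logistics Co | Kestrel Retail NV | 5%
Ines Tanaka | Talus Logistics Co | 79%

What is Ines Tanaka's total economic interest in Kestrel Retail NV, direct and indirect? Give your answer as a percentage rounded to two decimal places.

88.95%

Ines reaches Kestrel along 2 paths.
Via Talus: 79% × 5% = 3.95%.
Direct stake: 85% = 85%.
Total: 3.95% + 85% = 88.95%.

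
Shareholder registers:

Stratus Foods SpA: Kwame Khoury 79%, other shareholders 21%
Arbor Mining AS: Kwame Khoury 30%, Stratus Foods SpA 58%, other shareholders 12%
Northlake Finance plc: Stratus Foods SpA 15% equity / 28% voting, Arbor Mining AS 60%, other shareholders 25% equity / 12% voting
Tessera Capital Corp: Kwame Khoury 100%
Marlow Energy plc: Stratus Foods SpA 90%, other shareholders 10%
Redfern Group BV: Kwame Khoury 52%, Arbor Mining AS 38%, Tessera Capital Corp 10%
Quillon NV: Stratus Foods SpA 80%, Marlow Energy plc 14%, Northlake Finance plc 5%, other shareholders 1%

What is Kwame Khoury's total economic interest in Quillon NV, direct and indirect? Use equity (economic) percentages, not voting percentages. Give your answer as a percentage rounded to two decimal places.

76.02%

Kwame reaches Quillon along 5 paths.
Via Stratus: 79% × 80% = 63.2%.
Via Stratus → Marlow: 79% × 90% × 14% = 9.954%.
Via Stratus → Northlake: 79% × 15% × 5% = 0.5925%.
Via Arbor → Northlake: 30% × 60% × 5% = 0.9%.
Via Stratus → Arbor → Northlake: 79% × 58% × 60% × 5% = 1.3746%.
Total: 63.2% + 9.954% + 0.5925% + 0.9% + 1.3746% = 76.0211%.
Rounded: 76.02%.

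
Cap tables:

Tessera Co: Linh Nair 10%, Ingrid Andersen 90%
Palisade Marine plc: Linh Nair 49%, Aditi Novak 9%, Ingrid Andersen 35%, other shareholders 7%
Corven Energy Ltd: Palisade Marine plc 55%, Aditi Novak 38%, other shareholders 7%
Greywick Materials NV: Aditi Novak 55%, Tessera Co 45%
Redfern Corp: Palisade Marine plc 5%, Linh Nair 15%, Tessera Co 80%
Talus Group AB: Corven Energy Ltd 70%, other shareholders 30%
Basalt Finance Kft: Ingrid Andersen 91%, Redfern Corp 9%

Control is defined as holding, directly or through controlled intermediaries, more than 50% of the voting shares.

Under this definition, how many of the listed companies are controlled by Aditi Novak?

1

Aditi holds 55% of Greywick, so Aditi controls Greywick.
No other company's threshold is met.
Aditi controls 1 company.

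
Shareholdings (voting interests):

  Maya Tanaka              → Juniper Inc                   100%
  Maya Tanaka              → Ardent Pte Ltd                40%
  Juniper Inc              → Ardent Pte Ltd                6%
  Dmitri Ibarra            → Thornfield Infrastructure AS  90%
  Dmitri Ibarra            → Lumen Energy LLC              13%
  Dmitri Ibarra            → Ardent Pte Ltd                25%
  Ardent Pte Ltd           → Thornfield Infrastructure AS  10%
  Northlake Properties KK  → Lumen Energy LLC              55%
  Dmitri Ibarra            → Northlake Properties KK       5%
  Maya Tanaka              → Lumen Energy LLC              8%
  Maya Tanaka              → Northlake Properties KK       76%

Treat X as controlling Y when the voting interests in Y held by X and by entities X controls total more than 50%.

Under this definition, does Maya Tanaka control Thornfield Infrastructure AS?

No

Maya holds 76% of Northlake, so Maya controls Northlake.
Maya holds 100% of Juniper, so Maya controls Juniper.
Northlake and Maya together hold 55% + 8% = 63% of Lumen, so Maya controls Lumen.
Neither Maya nor any entity Maya controls holds any voting interest in Thornfield.
So Maya does not control Thornfield.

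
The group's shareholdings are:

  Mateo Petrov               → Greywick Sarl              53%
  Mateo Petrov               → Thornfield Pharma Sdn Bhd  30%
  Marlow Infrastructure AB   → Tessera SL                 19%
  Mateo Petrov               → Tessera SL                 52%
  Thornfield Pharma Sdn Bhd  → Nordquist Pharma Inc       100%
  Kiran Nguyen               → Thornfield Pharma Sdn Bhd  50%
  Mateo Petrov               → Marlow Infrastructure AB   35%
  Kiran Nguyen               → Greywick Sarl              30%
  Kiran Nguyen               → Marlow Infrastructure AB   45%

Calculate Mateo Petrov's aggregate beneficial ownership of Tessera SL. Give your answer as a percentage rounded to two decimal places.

58.65%

Mateo reaches Tessera along 2 paths.
Direct stake: 52% = 52%.
Via Marlow: 35% × 19% = 6.65%.
Total: 52% + 6.65% = 58.65%.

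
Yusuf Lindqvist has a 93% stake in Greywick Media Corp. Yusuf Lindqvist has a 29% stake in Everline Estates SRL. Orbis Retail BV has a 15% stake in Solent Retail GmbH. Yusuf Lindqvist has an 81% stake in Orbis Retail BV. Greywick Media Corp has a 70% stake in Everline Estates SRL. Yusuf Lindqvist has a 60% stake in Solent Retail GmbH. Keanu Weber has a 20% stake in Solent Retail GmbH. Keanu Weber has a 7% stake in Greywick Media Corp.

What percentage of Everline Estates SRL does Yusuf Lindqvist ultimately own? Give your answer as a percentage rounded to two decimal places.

94.10%

Yusuf reaches Everline along 2 paths.
Direct stake: 29% = 29%.
Via Greywick: 93% × 70% = 65.1%.
Total: 29% + 65.1% = 94.1%.
Rounded: 94.10%.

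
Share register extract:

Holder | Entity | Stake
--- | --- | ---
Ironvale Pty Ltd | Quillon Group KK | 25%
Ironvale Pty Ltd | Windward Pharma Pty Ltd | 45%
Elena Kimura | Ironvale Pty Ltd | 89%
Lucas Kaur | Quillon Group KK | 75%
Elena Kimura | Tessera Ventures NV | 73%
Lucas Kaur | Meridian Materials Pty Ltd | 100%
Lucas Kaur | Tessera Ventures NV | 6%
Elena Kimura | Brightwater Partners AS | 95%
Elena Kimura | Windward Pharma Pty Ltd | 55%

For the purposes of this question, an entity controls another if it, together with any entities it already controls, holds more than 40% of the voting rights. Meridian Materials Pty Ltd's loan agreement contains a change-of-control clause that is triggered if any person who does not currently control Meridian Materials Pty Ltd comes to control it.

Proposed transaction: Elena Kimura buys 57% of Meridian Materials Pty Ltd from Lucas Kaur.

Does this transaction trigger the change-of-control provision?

Yes

The purchase adds only to Elena's holdings (Lucas's stake shrinks), so Elena is the only person who could newly come to control Meridian.
Elena holds 73% of Tessera, so Elena controls Tessera.
Elena holds 89% of Ironvale, so Elena controls Ironvale.
Ironvale and Elena together hold 45% + 55% = 100% of Windward, so Elena controls Windward.
Elena holds 95% of Brightwater, so Elena controls Brightwater.
Neither Elena nor any entity Elena controls holds any voting interest in Meridian.
So before the transaction, Elena does not control Meridian.
After the purchase, Elena holds 57% of Meridian directly, and Lucas's stake falls to 43%.
Elena holds 57% of Meridian, so Elena controls Meridian.
Elena did not control Meridian before and does after, so the clause is triggered.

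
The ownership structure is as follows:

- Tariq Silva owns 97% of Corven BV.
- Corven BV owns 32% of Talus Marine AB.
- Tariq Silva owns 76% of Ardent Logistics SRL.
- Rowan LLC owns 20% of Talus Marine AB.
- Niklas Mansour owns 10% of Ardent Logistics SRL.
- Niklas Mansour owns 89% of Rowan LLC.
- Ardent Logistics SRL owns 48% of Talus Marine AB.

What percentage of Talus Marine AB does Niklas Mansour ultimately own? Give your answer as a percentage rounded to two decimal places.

22.60%

Niklas reaches Talus along 2 paths.
Via Ardent: 10% × 48% = 4.8%.
Via Rowan: 89% × 20% = 17.8%.
Total: 4.8% + 17.8% = 22.6%.
Rounded: 22.60%.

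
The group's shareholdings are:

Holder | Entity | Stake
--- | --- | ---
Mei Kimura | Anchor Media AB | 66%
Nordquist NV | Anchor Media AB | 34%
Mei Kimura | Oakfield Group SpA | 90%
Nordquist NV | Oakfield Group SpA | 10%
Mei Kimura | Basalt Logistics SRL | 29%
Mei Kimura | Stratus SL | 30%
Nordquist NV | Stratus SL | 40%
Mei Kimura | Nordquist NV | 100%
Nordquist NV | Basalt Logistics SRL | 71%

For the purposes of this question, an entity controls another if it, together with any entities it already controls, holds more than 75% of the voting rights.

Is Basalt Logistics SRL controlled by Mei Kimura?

Mei holds 100% of Nordquist, so Mei controls Nordquist.
Mei and Nordquist together hold 29% + 71% = 100% of Basalt, so Mei controls Basalt.

Yes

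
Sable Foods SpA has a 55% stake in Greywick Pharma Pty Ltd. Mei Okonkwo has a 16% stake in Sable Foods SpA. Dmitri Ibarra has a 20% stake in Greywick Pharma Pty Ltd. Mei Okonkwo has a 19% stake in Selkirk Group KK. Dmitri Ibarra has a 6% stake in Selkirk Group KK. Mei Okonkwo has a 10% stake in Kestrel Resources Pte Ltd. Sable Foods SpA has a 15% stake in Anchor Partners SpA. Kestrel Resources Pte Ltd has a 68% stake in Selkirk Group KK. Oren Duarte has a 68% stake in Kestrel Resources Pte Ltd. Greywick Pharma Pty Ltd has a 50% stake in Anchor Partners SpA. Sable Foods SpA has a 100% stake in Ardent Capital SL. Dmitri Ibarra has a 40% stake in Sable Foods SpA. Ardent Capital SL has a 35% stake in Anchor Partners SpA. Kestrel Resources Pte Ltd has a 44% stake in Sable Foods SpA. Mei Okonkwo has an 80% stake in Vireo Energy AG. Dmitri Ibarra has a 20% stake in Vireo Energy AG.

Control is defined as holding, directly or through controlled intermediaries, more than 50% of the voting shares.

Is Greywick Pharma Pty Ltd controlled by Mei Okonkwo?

Mei holds 80% of Vireo, so Mei controls Vireo.
Neither Mei nor any entity Mei controls holds any voting interest in Greywick.
So Mei does not control Greywick.

No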